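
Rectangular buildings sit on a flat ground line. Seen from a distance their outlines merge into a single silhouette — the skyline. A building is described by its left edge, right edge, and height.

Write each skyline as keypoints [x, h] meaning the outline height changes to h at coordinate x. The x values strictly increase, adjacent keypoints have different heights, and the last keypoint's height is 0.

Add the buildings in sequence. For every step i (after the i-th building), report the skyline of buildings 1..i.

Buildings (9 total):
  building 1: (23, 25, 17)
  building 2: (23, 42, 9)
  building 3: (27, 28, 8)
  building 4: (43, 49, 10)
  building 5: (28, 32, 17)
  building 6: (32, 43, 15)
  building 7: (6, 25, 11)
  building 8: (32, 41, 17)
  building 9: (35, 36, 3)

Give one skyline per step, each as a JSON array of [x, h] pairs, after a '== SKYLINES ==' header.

== SKYLINES ==
[[23,17],[25,0]]
[[23,17],[25,9],[42,0]]
[[23,17],[25,9],[42,0]]
[[23,17],[25,9],[42,0],[43,10],[49,0]]
[[23,17],[25,9],[28,17],[32,9],[42,0],[43,10],[49,0]]
[[23,17],[25,9],[28,17],[32,15],[43,10],[49,0]]
[[6,11],[23,17],[25,9],[28,17],[32,15],[43,10],[49,0]]
[[6,11],[23,17],[25,9],[28,17],[41,15],[43,10],[49,0]]
[[6,11],[23,17],[25,9],[28,17],[41,15],[43,10],[49,0]]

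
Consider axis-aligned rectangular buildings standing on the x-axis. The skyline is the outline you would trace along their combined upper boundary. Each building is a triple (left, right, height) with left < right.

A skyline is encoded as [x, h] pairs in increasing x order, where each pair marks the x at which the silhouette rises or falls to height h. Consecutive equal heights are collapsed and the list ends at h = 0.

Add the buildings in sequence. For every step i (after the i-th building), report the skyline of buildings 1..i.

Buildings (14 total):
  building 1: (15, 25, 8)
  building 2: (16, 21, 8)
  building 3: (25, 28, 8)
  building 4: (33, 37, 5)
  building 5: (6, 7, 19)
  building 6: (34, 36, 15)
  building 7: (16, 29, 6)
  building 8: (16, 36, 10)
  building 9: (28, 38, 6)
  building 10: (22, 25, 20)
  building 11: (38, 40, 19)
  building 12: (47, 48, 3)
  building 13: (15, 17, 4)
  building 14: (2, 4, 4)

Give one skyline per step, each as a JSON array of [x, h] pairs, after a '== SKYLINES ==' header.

== SKYLINES ==
[[15,8],[25,0]]
[[15,8],[25,0]]
[[15,8],[28,0]]
[[15,8],[28,0],[33,5],[37,0]]
[[6,19],[7,0],[15,8],[28,0],[33,5],[37,0]]
[[6,19],[7,0],[15,8],[28,0],[33,5],[34,15],[36,5],[37,0]]
[[6,19],[7,0],[15,8],[28,6],[29,0],[33,5],[34,15],[36,5],[37,0]]
[[6,19],[7,0],[15,8],[16,10],[34,15],[36,5],[37,0]]
[[6,19],[7,0],[15,8],[16,10],[34,15],[36,6],[38,0]]
[[6,19],[7,0],[15,8],[16,10],[22,20],[25,10],[34,15],[36,6],[38,0]]
[[6,19],[7,0],[15,8],[16,10],[22,20],[25,10],[34,15],[36,6],[38,19],[40,0]]
[[6,19],[7,0],[15,8],[16,10],[22,20],[25,10],[34,15],[36,6],[38,19],[40,0],[47,3],[48,0]]
[[6,19],[7,0],[15,8],[16,10],[22,20],[25,10],[34,15],[36,6],[38,19],[40,0],[47,3],[48,0]]
[[2,4],[4,0],[6,19],[7,0],[15,8],[16,10],[22,20],[25,10],[34,15],[36,6],[38,19],[40,0],[47,3],[48,0]]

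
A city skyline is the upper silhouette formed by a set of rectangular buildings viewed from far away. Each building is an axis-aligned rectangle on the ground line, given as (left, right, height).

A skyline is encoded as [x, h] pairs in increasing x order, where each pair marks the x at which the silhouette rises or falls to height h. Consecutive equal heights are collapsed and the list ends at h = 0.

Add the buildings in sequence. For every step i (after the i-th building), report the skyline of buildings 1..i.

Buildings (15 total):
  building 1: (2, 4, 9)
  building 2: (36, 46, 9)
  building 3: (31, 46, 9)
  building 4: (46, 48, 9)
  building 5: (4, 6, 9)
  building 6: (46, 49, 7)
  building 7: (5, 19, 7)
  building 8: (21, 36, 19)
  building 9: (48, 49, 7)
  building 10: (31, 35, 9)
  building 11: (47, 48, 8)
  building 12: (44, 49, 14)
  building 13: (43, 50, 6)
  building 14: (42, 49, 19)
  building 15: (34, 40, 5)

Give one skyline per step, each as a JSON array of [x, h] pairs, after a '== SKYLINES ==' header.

== SKYLINES ==
[[2,9],[4,0]]
[[2,9],[4,0],[36,9],[46,0]]
[[2,9],[4,0],[31,9],[46,0]]
[[2,9],[4,0],[31,9],[48,0]]
[[2,9],[6,0],[31,9],[48,0]]
[[2,9],[6,0],[31,9],[48,7],[49,0]]
[[2,9],[6,7],[19,0],[31,9],[48,7],[49,0]]
[[2,9],[6,7],[19,0],[21,19],[36,9],[48,7],[49,0]]
[[2,9],[6,7],[19,0],[21,19],[36,9],[48,7],[49,0]]
[[2,9],[6,7],[19,0],[21,19],[36,9],[48,7],[49,0]]
[[2,9],[6,7],[19,0],[21,19],[36,9],[48,7],[49,0]]
[[2,9],[6,7],[19,0],[21,19],[36,9],[44,14],[49,0]]
[[2,9],[6,7],[19,0],[21,19],[36,9],[44,14],[49,6],[50,0]]
[[2,9],[6,7],[19,0],[21,19],[36,9],[42,19],[49,6],[50,0]]
[[2,9],[6,7],[19,0],[21,19],[36,9],[42,19],[49,6],[50,0]]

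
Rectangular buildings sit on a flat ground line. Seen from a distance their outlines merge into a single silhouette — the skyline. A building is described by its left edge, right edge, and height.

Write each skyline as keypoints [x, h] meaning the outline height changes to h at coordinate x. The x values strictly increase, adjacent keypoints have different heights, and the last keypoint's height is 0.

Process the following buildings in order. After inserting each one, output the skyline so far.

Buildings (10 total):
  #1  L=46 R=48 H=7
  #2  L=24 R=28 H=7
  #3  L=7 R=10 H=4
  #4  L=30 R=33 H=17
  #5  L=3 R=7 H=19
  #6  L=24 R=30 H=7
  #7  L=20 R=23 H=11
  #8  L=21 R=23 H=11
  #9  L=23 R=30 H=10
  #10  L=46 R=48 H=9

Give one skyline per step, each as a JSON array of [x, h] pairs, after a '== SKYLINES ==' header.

== SKYLINES ==
[[46,7],[48,0]]
[[24,7],[28,0],[46,7],[48,0]]
[[7,4],[10,0],[24,7],[28,0],[46,7],[48,0]]
[[7,4],[10,0],[24,7],[28,0],[30,17],[33,0],[46,7],[48,0]]
[[3,19],[7,4],[10,0],[24,7],[28,0],[30,17],[33,0],[46,7],[48,0]]
[[3,19],[7,4],[10,0],[24,7],[30,17],[33,0],[46,7],[48,0]]
[[3,19],[7,4],[10,0],[20,11],[23,0],[24,7],[30,17],[33,0],[46,7],[48,0]]
[[3,19],[7,4],[10,0],[20,11],[23,0],[24,7],[30,17],[33,0],[46,7],[48,0]]
[[3,19],[7,4],[10,0],[20,11],[23,10],[30,17],[33,0],[46,7],[48,0]]
[[3,19],[7,4],[10,0],[20,11],[23,10],[30,17],[33,0],[46,9],[48,0]]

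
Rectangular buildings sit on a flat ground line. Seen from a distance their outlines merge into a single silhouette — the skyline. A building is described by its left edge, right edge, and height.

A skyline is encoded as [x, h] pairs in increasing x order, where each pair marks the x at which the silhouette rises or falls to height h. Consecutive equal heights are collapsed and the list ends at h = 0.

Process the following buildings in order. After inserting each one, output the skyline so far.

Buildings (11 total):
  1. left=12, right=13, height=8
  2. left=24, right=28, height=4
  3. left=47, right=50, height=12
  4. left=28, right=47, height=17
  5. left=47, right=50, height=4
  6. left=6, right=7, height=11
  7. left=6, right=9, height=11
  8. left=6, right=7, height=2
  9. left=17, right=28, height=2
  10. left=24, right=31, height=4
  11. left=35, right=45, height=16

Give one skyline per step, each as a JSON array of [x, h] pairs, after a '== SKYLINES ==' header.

== SKYLINES ==
[[12,8],[13,0]]
[[12,8],[13,0],[24,4],[28,0]]
[[12,8],[13,0],[24,4],[28,0],[47,12],[50,0]]
[[12,8],[13,0],[24,4],[28,17],[47,12],[50,0]]
[[12,8],[13,0],[24,4],[28,17],[47,12],[50,0]]
[[6,11],[7,0],[12,8],[13,0],[24,4],[28,17],[47,12],[50,0]]
[[6,11],[9,0],[12,8],[13,0],[24,4],[28,17],[47,12],[50,0]]
[[6,11],[9,0],[12,8],[13,0],[24,4],[28,17],[47,12],[50,0]]
[[6,11],[9,0],[12,8],[13,0],[17,2],[24,4],[28,17],[47,12],[50,0]]
[[6,11],[9,0],[12,8],[13,0],[17,2],[24,4],[28,17],[47,12],[50,0]]
[[6,11],[9,0],[12,8],[13,0],[17,2],[24,4],[28,17],[47,12],[50,0]]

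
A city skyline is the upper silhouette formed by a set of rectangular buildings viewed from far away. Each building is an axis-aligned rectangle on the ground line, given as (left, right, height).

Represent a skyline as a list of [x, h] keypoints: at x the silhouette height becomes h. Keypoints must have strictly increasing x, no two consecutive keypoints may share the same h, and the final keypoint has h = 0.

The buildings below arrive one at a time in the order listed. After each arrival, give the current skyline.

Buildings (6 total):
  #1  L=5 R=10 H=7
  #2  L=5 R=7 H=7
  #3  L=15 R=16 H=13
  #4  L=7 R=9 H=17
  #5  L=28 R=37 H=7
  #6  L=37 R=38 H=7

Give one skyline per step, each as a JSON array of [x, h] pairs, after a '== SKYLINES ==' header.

== SKYLINES ==
[[5,7],[10,0]]
[[5,7],[10,0]]
[[5,7],[10,0],[15,13],[16,0]]
[[5,7],[7,17],[9,7],[10,0],[15,13],[16,0]]
[[5,7],[7,17],[9,7],[10,0],[15,13],[16,0],[28,7],[37,0]]
[[5,7],[7,17],[9,7],[10,0],[15,13],[16,0],[28,7],[38,0]]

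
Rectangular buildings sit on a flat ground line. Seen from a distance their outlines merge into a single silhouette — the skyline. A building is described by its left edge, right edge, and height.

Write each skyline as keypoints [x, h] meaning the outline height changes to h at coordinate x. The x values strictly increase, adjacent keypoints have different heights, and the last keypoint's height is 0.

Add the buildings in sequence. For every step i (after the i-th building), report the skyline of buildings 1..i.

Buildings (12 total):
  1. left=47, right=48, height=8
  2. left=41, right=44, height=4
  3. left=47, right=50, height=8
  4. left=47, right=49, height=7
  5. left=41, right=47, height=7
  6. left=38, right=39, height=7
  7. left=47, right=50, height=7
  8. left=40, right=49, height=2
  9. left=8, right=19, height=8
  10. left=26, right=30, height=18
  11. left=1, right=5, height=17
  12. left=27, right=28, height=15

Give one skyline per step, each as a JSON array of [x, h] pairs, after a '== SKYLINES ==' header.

== SKYLINES ==
[[47,8],[48,0]]
[[41,4],[44,0],[47,8],[48,0]]
[[41,4],[44,0],[47,8],[50,0]]
[[41,4],[44,0],[47,8],[50,0]]
[[41,7],[47,8],[50,0]]
[[38,7],[39,0],[41,7],[47,8],[50,0]]
[[38,7],[39,0],[41,7],[47,8],[50,0]]
[[38,7],[39,0],[40,2],[41,7],[47,8],[50,0]]
[[8,8],[19,0],[38,7],[39,0],[40,2],[41,7],[47,8],[50,0]]
[[8,8],[19,0],[26,18],[30,0],[38,7],[39,0],[40,2],[41,7],[47,8],[50,0]]
[[1,17],[5,0],[8,8],[19,0],[26,18],[30,0],[38,7],[39,0],[40,2],[41,7],[47,8],[50,0]]
[[1,17],[5,0],[8,8],[19,0],[26,18],[30,0],[38,7],[39,0],[40,2],[41,7],[47,8],[50,0]]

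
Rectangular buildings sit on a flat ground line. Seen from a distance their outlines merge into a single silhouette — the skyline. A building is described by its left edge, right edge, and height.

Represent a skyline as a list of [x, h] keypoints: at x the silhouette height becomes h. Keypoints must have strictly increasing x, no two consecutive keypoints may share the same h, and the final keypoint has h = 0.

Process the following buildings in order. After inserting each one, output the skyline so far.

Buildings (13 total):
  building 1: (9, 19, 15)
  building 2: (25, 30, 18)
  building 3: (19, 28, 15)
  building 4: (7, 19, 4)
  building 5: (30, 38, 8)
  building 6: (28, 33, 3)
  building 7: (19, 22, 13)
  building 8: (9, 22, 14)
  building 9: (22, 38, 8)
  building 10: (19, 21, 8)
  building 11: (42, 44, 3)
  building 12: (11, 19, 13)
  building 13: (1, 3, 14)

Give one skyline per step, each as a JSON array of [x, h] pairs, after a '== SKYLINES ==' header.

== SKYLINES ==
[[9,15],[19,0]]
[[9,15],[19,0],[25,18],[30,0]]
[[9,15],[25,18],[30,0]]
[[7,4],[9,15],[25,18],[30,0]]
[[7,4],[9,15],[25,18],[30,8],[38,0]]
[[7,4],[9,15],[25,18],[30,8],[38,0]]
[[7,4],[9,15],[25,18],[30,8],[38,0]]
[[7,4],[9,15],[25,18],[30,8],[38,0]]
[[7,4],[9,15],[25,18],[30,8],[38,0]]
[[7,4],[9,15],[25,18],[30,8],[38,0]]
[[7,4],[9,15],[25,18],[30,8],[38,0],[42,3],[44,0]]
[[7,4],[9,15],[25,18],[30,8],[38,0],[42,3],[44,0]]
[[1,14],[3,0],[7,4],[9,15],[25,18],[30,8],[38,0],[42,3],[44,0]]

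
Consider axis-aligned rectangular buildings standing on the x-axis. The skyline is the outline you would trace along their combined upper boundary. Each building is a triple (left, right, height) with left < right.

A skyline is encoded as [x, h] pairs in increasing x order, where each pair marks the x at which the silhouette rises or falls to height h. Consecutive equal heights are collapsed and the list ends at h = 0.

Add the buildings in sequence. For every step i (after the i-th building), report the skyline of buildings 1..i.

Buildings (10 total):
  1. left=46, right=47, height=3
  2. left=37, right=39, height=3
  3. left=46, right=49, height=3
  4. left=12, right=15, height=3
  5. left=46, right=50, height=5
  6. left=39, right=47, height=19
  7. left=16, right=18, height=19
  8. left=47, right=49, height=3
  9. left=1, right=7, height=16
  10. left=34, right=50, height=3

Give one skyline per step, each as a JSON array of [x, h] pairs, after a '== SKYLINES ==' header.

== SKYLINES ==
[[46,3],[47,0]]
[[37,3],[39,0],[46,3],[47,0]]
[[37,3],[39,0],[46,3],[49,0]]
[[12,3],[15,0],[37,3],[39,0],[46,3],[49,0]]
[[12,3],[15,0],[37,3],[39,0],[46,5],[50,0]]
[[12,3],[15,0],[37,3],[39,19],[47,5],[50,0]]
[[12,3],[15,0],[16,19],[18,0],[37,3],[39,19],[47,5],[50,0]]
[[12,3],[15,0],[16,19],[18,0],[37,3],[39,19],[47,5],[50,0]]
[[1,16],[7,0],[12,3],[15,0],[16,19],[18,0],[37,3],[39,19],[47,5],[50,0]]
[[1,16],[7,0],[12,3],[15,0],[16,19],[18,0],[34,3],[39,19],[47,5],[50,0]]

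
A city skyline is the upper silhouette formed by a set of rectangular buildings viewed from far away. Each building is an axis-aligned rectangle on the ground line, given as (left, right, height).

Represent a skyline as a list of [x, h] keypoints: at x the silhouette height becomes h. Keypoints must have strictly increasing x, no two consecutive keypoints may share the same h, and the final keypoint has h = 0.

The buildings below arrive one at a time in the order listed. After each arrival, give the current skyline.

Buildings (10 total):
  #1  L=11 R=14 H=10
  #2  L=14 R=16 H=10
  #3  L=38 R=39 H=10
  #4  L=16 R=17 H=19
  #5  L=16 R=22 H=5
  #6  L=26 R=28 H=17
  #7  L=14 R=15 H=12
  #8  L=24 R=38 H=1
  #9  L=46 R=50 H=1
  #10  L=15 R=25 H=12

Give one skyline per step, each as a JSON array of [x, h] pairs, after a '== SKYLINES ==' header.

== SKYLINES ==
[[11,10],[14,0]]
[[11,10],[16,0]]
[[11,10],[16,0],[38,10],[39,0]]
[[11,10],[16,19],[17,0],[38,10],[39,0]]
[[11,10],[16,19],[17,5],[22,0],[38,10],[39,0]]
[[11,10],[16,19],[17,5],[22,0],[26,17],[28,0],[38,10],[39,0]]
[[11,10],[14,12],[15,10],[16,19],[17,5],[22,0],[26,17],[28,0],[38,10],[39,0]]
[[11,10],[14,12],[15,10],[16,19],[17,5],[22,0],[24,1],[26,17],[28,1],[38,10],[39,0]]
[[11,10],[14,12],[15,10],[16,19],[17,5],[22,0],[24,1],[26,17],[28,1],[38,10],[39,0],[46,1],[50,0]]
[[11,10],[14,12],[16,19],[17,12],[25,1],[26,17],[28,1],[38,10],[39,0],[46,1],[50,0]]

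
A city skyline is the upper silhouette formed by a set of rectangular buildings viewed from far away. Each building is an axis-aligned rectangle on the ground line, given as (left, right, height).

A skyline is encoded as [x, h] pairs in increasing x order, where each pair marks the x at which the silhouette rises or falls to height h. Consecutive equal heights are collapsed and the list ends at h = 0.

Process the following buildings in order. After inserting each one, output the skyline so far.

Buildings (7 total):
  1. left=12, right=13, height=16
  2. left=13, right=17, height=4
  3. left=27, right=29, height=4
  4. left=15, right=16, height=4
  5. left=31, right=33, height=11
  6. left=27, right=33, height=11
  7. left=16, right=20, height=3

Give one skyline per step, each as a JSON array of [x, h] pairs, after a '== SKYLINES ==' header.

== SKYLINES ==
[[12,16],[13,0]]
[[12,16],[13,4],[17,0]]
[[12,16],[13,4],[17,0],[27,4],[29,0]]
[[12,16],[13,4],[17,0],[27,4],[29,0]]
[[12,16],[13,4],[17,0],[27,4],[29,0],[31,11],[33,0]]
[[12,16],[13,4],[17,0],[27,11],[33,0]]
[[12,16],[13,4],[17,3],[20,0],[27,11],[33,0]]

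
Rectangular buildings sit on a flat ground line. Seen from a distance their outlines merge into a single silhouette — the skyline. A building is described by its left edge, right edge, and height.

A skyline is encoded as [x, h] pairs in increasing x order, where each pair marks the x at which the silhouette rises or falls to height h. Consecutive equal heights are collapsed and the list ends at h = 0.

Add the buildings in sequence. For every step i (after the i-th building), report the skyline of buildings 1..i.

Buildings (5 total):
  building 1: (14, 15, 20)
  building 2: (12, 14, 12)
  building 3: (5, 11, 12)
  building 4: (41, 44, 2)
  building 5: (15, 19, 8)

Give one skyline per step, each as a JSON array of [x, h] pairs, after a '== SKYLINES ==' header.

== SKYLINES ==
[[14,20],[15,0]]
[[12,12],[14,20],[15,0]]
[[5,12],[11,0],[12,12],[14,20],[15,0]]
[[5,12],[11,0],[12,12],[14,20],[15,0],[41,2],[44,0]]
[[5,12],[11,0],[12,12],[14,20],[15,8],[19,0],[41,2],[44,0]]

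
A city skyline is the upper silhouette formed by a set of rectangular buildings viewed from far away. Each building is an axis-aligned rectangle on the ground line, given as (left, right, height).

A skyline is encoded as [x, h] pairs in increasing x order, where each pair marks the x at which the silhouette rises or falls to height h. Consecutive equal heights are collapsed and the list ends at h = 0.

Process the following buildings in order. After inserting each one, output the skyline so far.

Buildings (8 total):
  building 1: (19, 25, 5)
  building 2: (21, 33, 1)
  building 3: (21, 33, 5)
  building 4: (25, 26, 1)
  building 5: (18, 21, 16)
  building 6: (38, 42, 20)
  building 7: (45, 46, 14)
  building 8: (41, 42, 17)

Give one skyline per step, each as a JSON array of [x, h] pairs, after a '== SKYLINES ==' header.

== SKYLINES ==
[[19,5],[25,0]]
[[19,5],[25,1],[33,0]]
[[19,5],[33,0]]
[[19,5],[33,0]]
[[18,16],[21,5],[33,0]]
[[18,16],[21,5],[33,0],[38,20],[42,0]]
[[18,16],[21,5],[33,0],[38,20],[42,0],[45,14],[46,0]]
[[18,16],[21,5],[33,0],[38,20],[42,0],[45,14],[46,0]]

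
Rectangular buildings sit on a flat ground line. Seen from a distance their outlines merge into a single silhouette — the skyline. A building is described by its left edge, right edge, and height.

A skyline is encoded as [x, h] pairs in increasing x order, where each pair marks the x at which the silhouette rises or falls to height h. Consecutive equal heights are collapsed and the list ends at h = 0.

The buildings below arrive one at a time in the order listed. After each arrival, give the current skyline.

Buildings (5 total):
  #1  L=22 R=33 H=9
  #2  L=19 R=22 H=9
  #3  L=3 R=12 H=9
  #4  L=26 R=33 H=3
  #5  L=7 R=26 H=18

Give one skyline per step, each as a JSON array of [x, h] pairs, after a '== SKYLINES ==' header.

== SKYLINES ==
[[22,9],[33,0]]
[[19,9],[33,0]]
[[3,9],[12,0],[19,9],[33,0]]
[[3,9],[12,0],[19,9],[33,0]]
[[3,9],[7,18],[26,9],[33,0]]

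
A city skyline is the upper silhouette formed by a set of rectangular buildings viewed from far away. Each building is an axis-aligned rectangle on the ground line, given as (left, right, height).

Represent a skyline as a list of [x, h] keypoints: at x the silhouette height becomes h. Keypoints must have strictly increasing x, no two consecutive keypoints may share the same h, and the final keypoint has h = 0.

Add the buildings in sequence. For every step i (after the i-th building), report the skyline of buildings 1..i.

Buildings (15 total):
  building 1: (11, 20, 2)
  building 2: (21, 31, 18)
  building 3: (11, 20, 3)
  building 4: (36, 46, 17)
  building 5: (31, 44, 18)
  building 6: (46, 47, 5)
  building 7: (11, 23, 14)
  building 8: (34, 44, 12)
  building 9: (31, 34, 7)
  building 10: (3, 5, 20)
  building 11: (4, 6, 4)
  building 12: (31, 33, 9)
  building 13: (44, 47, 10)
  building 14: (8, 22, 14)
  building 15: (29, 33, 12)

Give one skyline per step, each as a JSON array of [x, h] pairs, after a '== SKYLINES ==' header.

== SKYLINES ==
[[11,2],[20,0]]
[[11,2],[20,0],[21,18],[31,0]]
[[11,3],[20,0],[21,18],[31,0]]
[[11,3],[20,0],[21,18],[31,0],[36,17],[46,0]]
[[11,3],[20,0],[21,18],[44,17],[46,0]]
[[11,3],[20,0],[21,18],[44,17],[46,5],[47,0]]
[[11,14],[21,18],[44,17],[46,5],[47,0]]
[[11,14],[21,18],[44,17],[46,5],[47,0]]
[[11,14],[21,18],[44,17],[46,5],[47,0]]
[[3,20],[5,0],[11,14],[21,18],[44,17],[46,5],[47,0]]
[[3,20],[5,4],[6,0],[11,14],[21,18],[44,17],[46,5],[47,0]]
[[3,20],[5,4],[6,0],[11,14],[21,18],[44,17],[46,5],[47,0]]
[[3,20],[5,4],[6,0],[11,14],[21,18],[44,17],[46,10],[47,0]]
[[3,20],[5,4],[6,0],[8,14],[21,18],[44,17],[46,10],[47,0]]
[[3,20],[5,4],[6,0],[8,14],[21,18],[44,17],[46,10],[47,0]]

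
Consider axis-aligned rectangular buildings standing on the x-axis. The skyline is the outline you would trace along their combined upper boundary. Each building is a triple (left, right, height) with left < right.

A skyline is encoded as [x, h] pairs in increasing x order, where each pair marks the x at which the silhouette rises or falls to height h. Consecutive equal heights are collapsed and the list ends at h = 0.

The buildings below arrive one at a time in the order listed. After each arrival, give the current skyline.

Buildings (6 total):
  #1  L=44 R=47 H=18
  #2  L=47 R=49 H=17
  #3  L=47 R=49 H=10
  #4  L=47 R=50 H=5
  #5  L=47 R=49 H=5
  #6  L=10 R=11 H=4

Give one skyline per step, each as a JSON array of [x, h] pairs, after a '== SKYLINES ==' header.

== SKYLINES ==
[[44,18],[47,0]]
[[44,18],[47,17],[49,0]]
[[44,18],[47,17],[49,0]]
[[44,18],[47,17],[49,5],[50,0]]
[[44,18],[47,17],[49,5],[50,0]]
[[10,4],[11,0],[44,18],[47,17],[49,5],[50,0]]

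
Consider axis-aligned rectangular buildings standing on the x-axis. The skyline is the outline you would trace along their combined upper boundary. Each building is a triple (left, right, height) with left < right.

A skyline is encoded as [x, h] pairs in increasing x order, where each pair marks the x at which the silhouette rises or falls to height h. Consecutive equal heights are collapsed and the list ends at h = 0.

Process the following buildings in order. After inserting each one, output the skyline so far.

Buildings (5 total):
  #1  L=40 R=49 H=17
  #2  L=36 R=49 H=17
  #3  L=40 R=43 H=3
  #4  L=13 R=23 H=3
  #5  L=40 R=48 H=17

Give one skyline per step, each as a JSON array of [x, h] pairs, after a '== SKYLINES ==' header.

== SKYLINES ==
[[40,17],[49,0]]
[[36,17],[49,0]]
[[36,17],[49,0]]
[[13,3],[23,0],[36,17],[49,0]]
[[13,3],[23,0],[36,17],[49,0]]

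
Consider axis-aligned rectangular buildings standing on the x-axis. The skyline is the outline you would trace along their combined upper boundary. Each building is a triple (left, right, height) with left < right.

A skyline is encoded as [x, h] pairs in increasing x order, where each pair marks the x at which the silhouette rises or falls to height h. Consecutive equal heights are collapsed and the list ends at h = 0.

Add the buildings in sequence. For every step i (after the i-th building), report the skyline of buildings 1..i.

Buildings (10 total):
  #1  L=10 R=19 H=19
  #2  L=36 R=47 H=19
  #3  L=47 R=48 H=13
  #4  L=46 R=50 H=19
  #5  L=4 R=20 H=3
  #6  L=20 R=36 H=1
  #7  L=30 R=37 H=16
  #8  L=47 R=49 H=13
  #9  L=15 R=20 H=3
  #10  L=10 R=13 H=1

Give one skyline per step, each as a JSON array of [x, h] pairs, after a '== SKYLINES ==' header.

== SKYLINES ==
[[10,19],[19,0]]
[[10,19],[19,0],[36,19],[47,0]]
[[10,19],[19,0],[36,19],[47,13],[48,0]]
[[10,19],[19,0],[36,19],[50,0]]
[[4,3],[10,19],[19,3],[20,0],[36,19],[50,0]]
[[4,3],[10,19],[19,3],[20,1],[36,19],[50,0]]
[[4,3],[10,19],[19,3],[20,1],[30,16],[36,19],[50,0]]
[[4,3],[10,19],[19,3],[20,1],[30,16],[36,19],[50,0]]
[[4,3],[10,19],[19,3],[20,1],[30,16],[36,19],[50,0]]
[[4,3],[10,19],[19,3],[20,1],[30,16],[36,19],[50,0]]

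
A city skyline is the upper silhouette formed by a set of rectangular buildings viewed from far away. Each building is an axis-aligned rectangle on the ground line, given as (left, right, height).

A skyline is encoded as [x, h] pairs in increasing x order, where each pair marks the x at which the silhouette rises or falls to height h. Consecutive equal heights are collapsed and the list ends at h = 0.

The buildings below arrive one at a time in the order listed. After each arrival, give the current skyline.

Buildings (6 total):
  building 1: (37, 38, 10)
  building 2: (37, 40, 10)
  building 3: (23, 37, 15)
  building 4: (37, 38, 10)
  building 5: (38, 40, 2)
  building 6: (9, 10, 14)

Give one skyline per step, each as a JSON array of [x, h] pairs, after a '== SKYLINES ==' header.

== SKYLINES ==
[[37,10],[38,0]]
[[37,10],[40,0]]
[[23,15],[37,10],[40,0]]
[[23,15],[37,10],[40,0]]
[[23,15],[37,10],[40,0]]
[[9,14],[10,0],[23,15],[37,10],[40,0]]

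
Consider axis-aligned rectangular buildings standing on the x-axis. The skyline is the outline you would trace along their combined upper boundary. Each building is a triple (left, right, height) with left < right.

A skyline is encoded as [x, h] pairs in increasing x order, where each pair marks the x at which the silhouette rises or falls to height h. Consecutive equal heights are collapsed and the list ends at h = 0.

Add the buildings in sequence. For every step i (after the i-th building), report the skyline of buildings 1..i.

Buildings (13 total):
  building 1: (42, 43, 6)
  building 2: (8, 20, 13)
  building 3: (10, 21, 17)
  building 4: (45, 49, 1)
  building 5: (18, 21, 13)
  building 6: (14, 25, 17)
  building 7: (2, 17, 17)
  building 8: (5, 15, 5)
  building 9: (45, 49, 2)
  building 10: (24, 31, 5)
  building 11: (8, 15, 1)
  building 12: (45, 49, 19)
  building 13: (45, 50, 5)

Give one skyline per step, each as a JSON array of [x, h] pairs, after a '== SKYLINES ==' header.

== SKYLINES ==
[[42,6],[43,0]]
[[8,13],[20,0],[42,6],[43,0]]
[[8,13],[10,17],[21,0],[42,6],[43,0]]
[[8,13],[10,17],[21,0],[42,6],[43,0],[45,1],[49,0]]
[[8,13],[10,17],[21,0],[42,6],[43,0],[45,1],[49,0]]
[[8,13],[10,17],[25,0],[42,6],[43,0],[45,1],[49,0]]
[[2,17],[25,0],[42,6],[43,0],[45,1],[49,0]]
[[2,17],[25,0],[42,6],[43,0],[45,1],[49,0]]
[[2,17],[25,0],[42,6],[43,0],[45,2],[49,0]]
[[2,17],[25,5],[31,0],[42,6],[43,0],[45,2],[49,0]]
[[2,17],[25,5],[31,0],[42,6],[43,0],[45,2],[49,0]]
[[2,17],[25,5],[31,0],[42,6],[43,0],[45,19],[49,0]]
[[2,17],[25,5],[31,0],[42,6],[43,0],[45,19],[49,5],[50,0]]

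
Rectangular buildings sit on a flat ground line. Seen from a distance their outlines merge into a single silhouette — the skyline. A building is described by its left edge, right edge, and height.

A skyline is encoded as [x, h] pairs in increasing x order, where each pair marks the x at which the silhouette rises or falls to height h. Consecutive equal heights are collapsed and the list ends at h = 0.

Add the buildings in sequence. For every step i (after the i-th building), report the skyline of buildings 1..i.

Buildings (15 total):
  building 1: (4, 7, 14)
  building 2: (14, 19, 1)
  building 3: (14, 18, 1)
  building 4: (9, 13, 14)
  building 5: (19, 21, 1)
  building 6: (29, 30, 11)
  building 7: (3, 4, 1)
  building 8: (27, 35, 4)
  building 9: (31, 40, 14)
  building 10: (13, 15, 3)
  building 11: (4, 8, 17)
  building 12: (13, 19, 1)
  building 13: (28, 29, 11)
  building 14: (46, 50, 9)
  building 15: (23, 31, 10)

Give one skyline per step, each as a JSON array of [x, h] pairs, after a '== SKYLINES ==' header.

== SKYLINES ==
[[4,14],[7,0]]
[[4,14],[7,0],[14,1],[19,0]]
[[4,14],[7,0],[14,1],[19,0]]
[[4,14],[7,0],[9,14],[13,0],[14,1],[19,0]]
[[4,14],[7,0],[9,14],[13,0],[14,1],[21,0]]
[[4,14],[7,0],[9,14],[13,0],[14,1],[21,0],[29,11],[30,0]]
[[3,1],[4,14],[7,0],[9,14],[13,0],[14,1],[21,0],[29,11],[30,0]]
[[3,1],[4,14],[7,0],[9,14],[13,0],[14,1],[21,0],[27,4],[29,11],[30,4],[35,0]]
[[3,1],[4,14],[7,0],[9,14],[13,0],[14,1],[21,0],[27,4],[29,11],[30,4],[31,14],[40,0]]
[[3,1],[4,14],[7,0],[9,14],[13,3],[15,1],[21,0],[27,4],[29,11],[30,4],[31,14],[40,0]]
[[3,1],[4,17],[8,0],[9,14],[13,3],[15,1],[21,0],[27,4],[29,11],[30,4],[31,14],[40,0]]
[[3,1],[4,17],[8,0],[9,14],[13,3],[15,1],[21,0],[27,4],[29,11],[30,4],[31,14],[40,0]]
[[3,1],[4,17],[8,0],[9,14],[13,3],[15,1],[21,0],[27,4],[28,11],[30,4],[31,14],[40,0]]
[[3,1],[4,17],[8,0],[9,14],[13,3],[15,1],[21,0],[27,4],[28,11],[30,4],[31,14],[40,0],[46,9],[50,0]]
[[3,1],[4,17],[8,0],[9,14],[13,3],[15,1],[21,0],[23,10],[28,11],[30,10],[31,14],[40,0],[46,9],[50,0]]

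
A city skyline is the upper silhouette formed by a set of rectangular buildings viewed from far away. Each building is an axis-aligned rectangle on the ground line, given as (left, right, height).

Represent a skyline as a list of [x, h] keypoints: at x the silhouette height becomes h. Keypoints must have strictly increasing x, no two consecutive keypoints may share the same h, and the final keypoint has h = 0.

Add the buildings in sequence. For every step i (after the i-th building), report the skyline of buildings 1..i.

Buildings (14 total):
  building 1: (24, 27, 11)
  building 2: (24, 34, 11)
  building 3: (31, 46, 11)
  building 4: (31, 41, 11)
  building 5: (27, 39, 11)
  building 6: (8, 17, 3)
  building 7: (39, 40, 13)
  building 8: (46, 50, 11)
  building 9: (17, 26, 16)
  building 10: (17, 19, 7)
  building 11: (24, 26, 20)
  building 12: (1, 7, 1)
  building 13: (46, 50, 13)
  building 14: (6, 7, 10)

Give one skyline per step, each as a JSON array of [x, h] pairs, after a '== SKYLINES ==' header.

== SKYLINES ==
[[24,11],[27,0]]
[[24,11],[34,0]]
[[24,11],[46,0]]
[[24,11],[46,0]]
[[24,11],[46,0]]
[[8,3],[17,0],[24,11],[46,0]]
[[8,3],[17,0],[24,11],[39,13],[40,11],[46,0]]
[[8,3],[17,0],[24,11],[39,13],[40,11],[50,0]]
[[8,3],[17,16],[26,11],[39,13],[40,11],[50,0]]
[[8,3],[17,16],[26,11],[39,13],[40,11],[50,0]]
[[8,3],[17,16],[24,20],[26,11],[39,13],[40,11],[50,0]]
[[1,1],[7,0],[8,3],[17,16],[24,20],[26,11],[39,13],[40,11],[50,0]]
[[1,1],[7,0],[8,3],[17,16],[24,20],[26,11],[39,13],[40,11],[46,13],[50,0]]
[[1,1],[6,10],[7,0],[8,3],[17,16],[24,20],[26,11],[39,13],[40,11],[46,13],[50,0]]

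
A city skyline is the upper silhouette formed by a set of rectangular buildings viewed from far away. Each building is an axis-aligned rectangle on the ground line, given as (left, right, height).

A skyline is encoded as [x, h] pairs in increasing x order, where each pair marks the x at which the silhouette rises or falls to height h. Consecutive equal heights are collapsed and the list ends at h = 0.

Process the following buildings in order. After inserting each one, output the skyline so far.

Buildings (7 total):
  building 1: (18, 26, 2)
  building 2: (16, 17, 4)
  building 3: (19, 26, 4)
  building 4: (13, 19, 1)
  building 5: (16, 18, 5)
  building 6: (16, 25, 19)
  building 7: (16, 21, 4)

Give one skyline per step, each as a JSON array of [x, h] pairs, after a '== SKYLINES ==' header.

== SKYLINES ==
[[18,2],[26,0]]
[[16,4],[17,0],[18,2],[26,0]]
[[16,4],[17,0],[18,2],[19,4],[26,0]]
[[13,1],[16,4],[17,1],[18,2],[19,4],[26,0]]
[[13,1],[16,5],[18,2],[19,4],[26,0]]
[[13,1],[16,19],[25,4],[26,0]]
[[13,1],[16,19],[25,4],[26,0]]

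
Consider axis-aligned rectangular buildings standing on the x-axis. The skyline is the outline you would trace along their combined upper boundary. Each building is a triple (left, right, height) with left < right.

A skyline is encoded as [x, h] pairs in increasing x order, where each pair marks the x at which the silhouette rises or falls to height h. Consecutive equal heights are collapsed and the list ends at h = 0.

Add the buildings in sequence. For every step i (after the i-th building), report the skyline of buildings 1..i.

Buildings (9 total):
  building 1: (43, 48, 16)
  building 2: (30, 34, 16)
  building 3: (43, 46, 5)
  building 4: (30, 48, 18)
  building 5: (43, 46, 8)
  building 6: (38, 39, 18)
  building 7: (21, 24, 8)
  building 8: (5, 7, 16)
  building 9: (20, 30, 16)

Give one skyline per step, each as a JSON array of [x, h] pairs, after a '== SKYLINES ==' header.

== SKYLINES ==
[[43,16],[48,0]]
[[30,16],[34,0],[43,16],[48,0]]
[[30,16],[34,0],[43,16],[48,0]]
[[30,18],[48,0]]
[[30,18],[48,0]]
[[30,18],[48,0]]
[[21,8],[24,0],[30,18],[48,0]]
[[5,16],[7,0],[21,8],[24,0],[30,18],[48,0]]
[[5,16],[7,0],[20,16],[30,18],[48,0]]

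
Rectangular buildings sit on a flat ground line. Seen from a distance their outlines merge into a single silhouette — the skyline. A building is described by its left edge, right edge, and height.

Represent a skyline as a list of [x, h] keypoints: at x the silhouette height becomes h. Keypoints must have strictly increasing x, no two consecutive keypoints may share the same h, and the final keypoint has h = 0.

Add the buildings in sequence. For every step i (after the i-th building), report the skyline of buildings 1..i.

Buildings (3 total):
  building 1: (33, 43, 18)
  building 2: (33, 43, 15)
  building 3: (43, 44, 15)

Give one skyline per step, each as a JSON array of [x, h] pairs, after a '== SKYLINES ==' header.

== SKYLINES ==
[[33,18],[43,0]]
[[33,18],[43,0]]
[[33,18],[43,15],[44,0]]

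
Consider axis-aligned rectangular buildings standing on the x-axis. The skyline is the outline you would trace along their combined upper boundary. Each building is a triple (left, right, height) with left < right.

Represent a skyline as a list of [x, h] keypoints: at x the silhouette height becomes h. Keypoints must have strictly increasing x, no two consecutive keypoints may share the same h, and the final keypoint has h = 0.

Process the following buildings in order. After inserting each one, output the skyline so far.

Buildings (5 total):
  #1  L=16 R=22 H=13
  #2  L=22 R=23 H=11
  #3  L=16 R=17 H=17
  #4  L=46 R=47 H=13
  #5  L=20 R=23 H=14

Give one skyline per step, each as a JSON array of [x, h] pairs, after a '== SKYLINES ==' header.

== SKYLINES ==
[[16,13],[22,0]]
[[16,13],[22,11],[23,0]]
[[16,17],[17,13],[22,11],[23,0]]
[[16,17],[17,13],[22,11],[23,0],[46,13],[47,0]]
[[16,17],[17,13],[20,14],[23,0],[46,13],[47,0]]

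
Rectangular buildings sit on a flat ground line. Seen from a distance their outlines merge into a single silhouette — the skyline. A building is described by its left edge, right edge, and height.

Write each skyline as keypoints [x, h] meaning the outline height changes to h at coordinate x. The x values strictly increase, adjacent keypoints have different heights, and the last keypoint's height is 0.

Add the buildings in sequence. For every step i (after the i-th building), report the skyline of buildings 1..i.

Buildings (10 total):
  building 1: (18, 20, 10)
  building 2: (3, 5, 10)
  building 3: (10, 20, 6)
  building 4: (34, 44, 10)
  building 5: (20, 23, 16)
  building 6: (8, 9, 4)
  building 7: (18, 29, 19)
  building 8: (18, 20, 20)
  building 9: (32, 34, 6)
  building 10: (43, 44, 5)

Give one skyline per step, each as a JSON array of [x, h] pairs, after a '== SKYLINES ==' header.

== SKYLINES ==
[[18,10],[20,0]]
[[3,10],[5,0],[18,10],[20,0]]
[[3,10],[5,0],[10,6],[18,10],[20,0]]
[[3,10],[5,0],[10,6],[18,10],[20,0],[34,10],[44,0]]
[[3,10],[5,0],[10,6],[18,10],[20,16],[23,0],[34,10],[44,0]]
[[3,10],[5,0],[8,4],[9,0],[10,6],[18,10],[20,16],[23,0],[34,10],[44,0]]
[[3,10],[5,0],[8,4],[9,0],[10,6],[18,19],[29,0],[34,10],[44,0]]
[[3,10],[5,0],[8,4],[9,0],[10,6],[18,20],[20,19],[29,0],[34,10],[44,0]]
[[3,10],[5,0],[8,4],[9,0],[10,6],[18,20],[20,19],[29,0],[32,6],[34,10],[44,0]]
[[3,10],[5,0],[8,4],[9,0],[10,6],[18,20],[20,19],[29,0],[32,6],[34,10],[44,0]]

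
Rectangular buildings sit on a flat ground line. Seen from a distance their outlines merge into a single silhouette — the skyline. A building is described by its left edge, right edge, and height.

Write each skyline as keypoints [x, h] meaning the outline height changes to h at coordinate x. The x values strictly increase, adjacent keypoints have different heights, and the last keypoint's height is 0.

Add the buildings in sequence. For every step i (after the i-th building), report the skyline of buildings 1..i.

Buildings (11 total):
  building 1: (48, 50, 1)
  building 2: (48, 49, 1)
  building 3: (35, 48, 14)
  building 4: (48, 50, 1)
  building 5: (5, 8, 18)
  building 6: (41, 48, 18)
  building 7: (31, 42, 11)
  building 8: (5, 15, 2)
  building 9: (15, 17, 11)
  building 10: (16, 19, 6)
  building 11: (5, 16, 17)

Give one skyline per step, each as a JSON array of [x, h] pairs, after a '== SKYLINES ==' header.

== SKYLINES ==
[[48,1],[50,0]]
[[48,1],[50,0]]
[[35,14],[48,1],[50,0]]
[[35,14],[48,1],[50,0]]
[[5,18],[8,0],[35,14],[48,1],[50,0]]
[[5,18],[8,0],[35,14],[41,18],[48,1],[50,0]]
[[5,18],[8,0],[31,11],[35,14],[41,18],[48,1],[50,0]]
[[5,18],[8,2],[15,0],[31,11],[35,14],[41,18],[48,1],[50,0]]
[[5,18],[8,2],[15,11],[17,0],[31,11],[35,14],[41,18],[48,1],[50,0]]
[[5,18],[8,2],[15,11],[17,6],[19,0],[31,11],[35,14],[41,18],[48,1],[50,0]]
[[5,18],[8,17],[16,11],[17,6],[19,0],[31,11],[35,14],[41,18],[48,1],[50,0]]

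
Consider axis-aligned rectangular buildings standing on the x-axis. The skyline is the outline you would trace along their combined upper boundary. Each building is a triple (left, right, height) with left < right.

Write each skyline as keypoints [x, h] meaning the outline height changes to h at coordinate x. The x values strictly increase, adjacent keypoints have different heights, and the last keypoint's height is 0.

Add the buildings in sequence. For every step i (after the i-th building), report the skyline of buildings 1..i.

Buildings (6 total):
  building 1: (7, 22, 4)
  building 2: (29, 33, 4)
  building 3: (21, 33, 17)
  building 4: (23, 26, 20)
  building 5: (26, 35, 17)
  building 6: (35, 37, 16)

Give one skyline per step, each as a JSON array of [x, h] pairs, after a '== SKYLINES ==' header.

== SKYLINES ==
[[7,4],[22,0]]
[[7,4],[22,0],[29,4],[33,0]]
[[7,4],[21,17],[33,0]]
[[7,4],[21,17],[23,20],[26,17],[33,0]]
[[7,4],[21,17],[23,20],[26,17],[35,0]]
[[7,4],[21,17],[23,20],[26,17],[35,16],[37,0]]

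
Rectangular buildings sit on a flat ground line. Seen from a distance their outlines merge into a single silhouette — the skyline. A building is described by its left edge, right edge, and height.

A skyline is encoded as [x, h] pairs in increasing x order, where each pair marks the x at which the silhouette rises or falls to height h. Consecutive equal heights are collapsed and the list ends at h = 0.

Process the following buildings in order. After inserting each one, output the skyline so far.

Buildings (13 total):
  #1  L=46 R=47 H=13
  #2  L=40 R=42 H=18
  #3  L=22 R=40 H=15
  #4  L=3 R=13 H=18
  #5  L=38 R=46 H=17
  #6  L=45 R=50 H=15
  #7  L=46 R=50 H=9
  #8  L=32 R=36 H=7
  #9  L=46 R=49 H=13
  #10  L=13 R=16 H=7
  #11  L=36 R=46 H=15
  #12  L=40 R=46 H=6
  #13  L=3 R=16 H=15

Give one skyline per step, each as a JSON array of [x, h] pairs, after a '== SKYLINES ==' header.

== SKYLINES ==
[[46,13],[47,0]]
[[40,18],[42,0],[46,13],[47,0]]
[[22,15],[40,18],[42,0],[46,13],[47,0]]
[[3,18],[13,0],[22,15],[40,18],[42,0],[46,13],[47,0]]
[[3,18],[13,0],[22,15],[38,17],[40,18],[42,17],[46,13],[47,0]]
[[3,18],[13,0],[22,15],[38,17],[40,18],[42,17],[46,15],[50,0]]
[[3,18],[13,0],[22,15],[38,17],[40,18],[42,17],[46,15],[50,0]]
[[3,18],[13,0],[22,15],[38,17],[40,18],[42,17],[46,15],[50,0]]
[[3,18],[13,0],[22,15],[38,17],[40,18],[42,17],[46,15],[50,0]]
[[3,18],[13,7],[16,0],[22,15],[38,17],[40,18],[42,17],[46,15],[50,0]]
[[3,18],[13,7],[16,0],[22,15],[38,17],[40,18],[42,17],[46,15],[50,0]]
[[3,18],[13,7],[16,0],[22,15],[38,17],[40,18],[42,17],[46,15],[50,0]]
[[3,18],[13,15],[16,0],[22,15],[38,17],[40,18],[42,17],[46,15],[50,0]]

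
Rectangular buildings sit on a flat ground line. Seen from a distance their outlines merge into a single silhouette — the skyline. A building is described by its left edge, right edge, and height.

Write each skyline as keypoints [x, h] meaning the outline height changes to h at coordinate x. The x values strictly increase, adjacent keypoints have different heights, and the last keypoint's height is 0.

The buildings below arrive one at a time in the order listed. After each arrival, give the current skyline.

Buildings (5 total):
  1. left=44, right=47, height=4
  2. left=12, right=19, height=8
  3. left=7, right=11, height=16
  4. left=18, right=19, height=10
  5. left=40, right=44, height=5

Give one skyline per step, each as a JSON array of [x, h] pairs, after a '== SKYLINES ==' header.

== SKYLINES ==
[[44,4],[47,0]]
[[12,8],[19,0],[44,4],[47,0]]
[[7,16],[11,0],[12,8],[19,0],[44,4],[47,0]]
[[7,16],[11,0],[12,8],[18,10],[19,0],[44,4],[47,0]]
[[7,16],[11,0],[12,8],[18,10],[19,0],[40,5],[44,4],[47,0]]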